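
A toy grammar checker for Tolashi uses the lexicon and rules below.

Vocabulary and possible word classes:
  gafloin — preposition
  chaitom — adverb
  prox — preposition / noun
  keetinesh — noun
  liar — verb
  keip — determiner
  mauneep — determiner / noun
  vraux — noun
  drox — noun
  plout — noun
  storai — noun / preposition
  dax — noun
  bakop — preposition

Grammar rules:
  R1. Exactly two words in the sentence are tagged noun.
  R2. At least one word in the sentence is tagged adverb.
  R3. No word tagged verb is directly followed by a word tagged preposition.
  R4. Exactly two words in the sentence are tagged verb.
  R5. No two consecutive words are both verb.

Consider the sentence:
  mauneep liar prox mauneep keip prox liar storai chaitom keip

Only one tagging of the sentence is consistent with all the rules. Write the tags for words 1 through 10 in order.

determiner verb noun determiner determiner preposition verb noun adverb determiner

Candidates per position — 1:mauneep {determiner,noun}; 2:liar {verb}; 3:prox {preposition,noun}; 4:mauneep {determiner,noun}; 5:keip {determiner}; 6:prox {preposition,noun}; 7:liar {verb}; 8:storai {noun,preposition}; 9:chaitom {adverb}; 10:keip {determiner}.
Position 3: tagging it preposition would leave rule 3 unsatisfiable, so it must be noun.
Position 8: tagging it preposition would leave rule 3 unsatisfiable, so it must be noun.
Position 1: tagging it noun would leave rule 1 unsatisfiable, so it must be determiner.
Position 4: tagging it noun would leave rule 1 unsatisfiable, so it must be determiner.
Position 6: tagging it noun would leave rule 1 unsatisfiable, so it must be preposition.
The unique satisfying tagging is: determiner verb noun determiner determiner preposition verb noun adverb determiner.
Check: rule 1 satisfied; rule 2 satisfied; rule 3 satisfied; rule 4 satisfied; rule 5 satisfied.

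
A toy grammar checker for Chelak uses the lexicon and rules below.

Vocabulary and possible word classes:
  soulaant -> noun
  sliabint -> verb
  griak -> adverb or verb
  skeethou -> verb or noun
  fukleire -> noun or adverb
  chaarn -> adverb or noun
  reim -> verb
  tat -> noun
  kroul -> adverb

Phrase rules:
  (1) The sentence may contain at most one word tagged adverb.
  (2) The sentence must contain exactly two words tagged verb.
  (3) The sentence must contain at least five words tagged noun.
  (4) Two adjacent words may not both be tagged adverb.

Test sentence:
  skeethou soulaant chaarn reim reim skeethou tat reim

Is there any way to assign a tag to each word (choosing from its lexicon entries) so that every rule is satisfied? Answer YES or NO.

NO

Candidates per position — 1:skeethou {verb,noun}; 2:soulaant {noun}; 3:chaarn {adverb,noun}; 4:reim {verb}; 5:reim {verb}; 6:skeethou {verb,noun}; 7:tat {noun}; 8:reim {verb}.
Rule 2 cannot be satisfied by any choice of tags from the lexicon.
So there is no consistent tagging.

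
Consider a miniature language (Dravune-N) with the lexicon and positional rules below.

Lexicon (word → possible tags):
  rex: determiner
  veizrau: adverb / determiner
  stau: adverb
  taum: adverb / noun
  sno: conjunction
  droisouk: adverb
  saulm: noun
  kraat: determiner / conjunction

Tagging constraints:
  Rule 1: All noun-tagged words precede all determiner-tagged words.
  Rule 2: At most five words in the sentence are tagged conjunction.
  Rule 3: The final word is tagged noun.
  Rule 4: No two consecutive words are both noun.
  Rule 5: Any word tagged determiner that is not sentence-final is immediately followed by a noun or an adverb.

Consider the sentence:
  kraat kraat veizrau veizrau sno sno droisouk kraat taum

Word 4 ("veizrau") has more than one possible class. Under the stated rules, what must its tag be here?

adverb

Candidates per position — 1:kraat {determiner,conjunction}; 2:kraat {determiner,conjunction}; 3:veizrau {adverb,determiner}; 4:veizrau {adverb,determiner}; 5:sno {conjunction}; 6:sno {conjunction}; 7:droisouk {adverb}; 8:kraat {determiner,conjunction}; 9:taum {adverb,noun}.
Position 1: determiner is ruled out by rule 5; that leaves conjunction.
Position 4: determiner is ruled out by rule 5; that leaves adverb.
Position 9: adverb is ruled out by rule 3; that leaves noun.
Position 2: determiner is ruled out by rule 1; that leaves conjunction.
Position 3: determiner is ruled out by rule 1; that leaves adverb.
Position 8: determiner is ruled out by rule 1; that leaves conjunction.
The unique satisfying tagging is: conjunction conjunction adverb adverb conjunction conjunction adverb conjunction noun.
Rule-by-rule: rule 1 ✓; rule 2 ✓; rule 3 ✓; rule 4 ✓; rule 5 ✓.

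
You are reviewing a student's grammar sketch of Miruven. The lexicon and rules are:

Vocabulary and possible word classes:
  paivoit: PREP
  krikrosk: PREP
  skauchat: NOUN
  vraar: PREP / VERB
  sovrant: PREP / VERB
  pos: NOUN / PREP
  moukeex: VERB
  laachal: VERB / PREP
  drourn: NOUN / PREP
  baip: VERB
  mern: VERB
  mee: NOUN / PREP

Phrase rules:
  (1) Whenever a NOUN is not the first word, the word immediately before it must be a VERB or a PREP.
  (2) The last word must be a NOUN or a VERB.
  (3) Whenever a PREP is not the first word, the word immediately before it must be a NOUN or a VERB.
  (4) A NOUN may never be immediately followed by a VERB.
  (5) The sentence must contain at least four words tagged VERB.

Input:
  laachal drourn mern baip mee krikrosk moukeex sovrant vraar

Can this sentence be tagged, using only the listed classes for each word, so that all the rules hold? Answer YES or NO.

Candidates per position — 1:laachal {VERB,PREP}; 2:drourn {NOUN,PREP}; 3:mern {VERB}; 4:baip {VERB}; 5:mee {NOUN,PREP}; 6:krikrosk {PREP}; 7:moukeex {VERB}; 8:sovrant {PREP,VERB}; 9:vraar {PREP,VERB}.
One satisfying assignment: VERB PREP VERB VERB NOUN PREP VERB VERB VERB.
Verifying each rule — rule 1 ok; rule 2 ok; rule 3 ok; rule 4 ok; rule 5 ok.

YES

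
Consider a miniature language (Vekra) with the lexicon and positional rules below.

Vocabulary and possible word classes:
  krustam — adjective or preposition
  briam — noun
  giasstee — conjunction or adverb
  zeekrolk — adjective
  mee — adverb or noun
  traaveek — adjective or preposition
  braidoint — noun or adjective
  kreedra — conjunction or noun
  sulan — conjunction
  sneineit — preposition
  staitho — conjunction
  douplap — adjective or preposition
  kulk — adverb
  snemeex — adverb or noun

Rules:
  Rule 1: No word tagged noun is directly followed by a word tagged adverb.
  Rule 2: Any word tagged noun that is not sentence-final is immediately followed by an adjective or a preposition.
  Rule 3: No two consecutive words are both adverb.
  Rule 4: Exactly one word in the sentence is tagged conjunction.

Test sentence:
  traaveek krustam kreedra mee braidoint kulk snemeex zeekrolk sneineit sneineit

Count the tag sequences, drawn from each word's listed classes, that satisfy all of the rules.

Candidates per position — 1:traaveek {adjective,preposition}; 2:krustam {adjective,preposition}; 3:kreedra {conjunction,noun}; 4:mee {adverb,noun}; 5:braidoint {noun,adjective}; 6:kulk {adverb}; 7:snemeex {adverb,noun}; 8:zeekrolk {adjective}; 9:sneineit {preposition}; 10:sneineit {preposition}.
There are 64 candidate sequences in total.
Checking each against the rules leaves 8 sequences.
Count = 8.

8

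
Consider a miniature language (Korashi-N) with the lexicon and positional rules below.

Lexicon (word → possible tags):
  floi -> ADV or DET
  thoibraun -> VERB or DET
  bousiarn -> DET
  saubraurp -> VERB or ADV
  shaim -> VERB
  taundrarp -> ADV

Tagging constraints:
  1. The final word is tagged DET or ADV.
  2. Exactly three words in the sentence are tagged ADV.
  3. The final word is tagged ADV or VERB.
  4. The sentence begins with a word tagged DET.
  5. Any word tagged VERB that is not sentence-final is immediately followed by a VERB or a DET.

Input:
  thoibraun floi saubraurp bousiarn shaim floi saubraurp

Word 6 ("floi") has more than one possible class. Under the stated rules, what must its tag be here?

Candidates per position — 1:thoibraun {VERB,DET}; 2:floi {ADV,DET}; 3:saubraurp {VERB,ADV}; 4:bousiarn {DET}; 5:shaim {VERB}; 6:floi {ADV,DET}; 7:saubraurp {VERB,ADV}.
Position 1: VERB is ruled out by rule 4; that leaves DET.
Position 6: ADV is ruled out by rule 5; that leaves DET.
Position 7: VERB is ruled out by rule 1; that leaves ADV.
Position 2: DET is ruled out by rule 2; that leaves ADV.
Position 3: VERB is ruled out by rule 2; that leaves ADV.
The only consistent sequence is: DET ADV ADV DET VERB DET ADV.
Checking: rule 1 satisfied; rule 2 satisfied; rule 3 satisfied; rule 4 satisfied; rule 5 satisfied.

DET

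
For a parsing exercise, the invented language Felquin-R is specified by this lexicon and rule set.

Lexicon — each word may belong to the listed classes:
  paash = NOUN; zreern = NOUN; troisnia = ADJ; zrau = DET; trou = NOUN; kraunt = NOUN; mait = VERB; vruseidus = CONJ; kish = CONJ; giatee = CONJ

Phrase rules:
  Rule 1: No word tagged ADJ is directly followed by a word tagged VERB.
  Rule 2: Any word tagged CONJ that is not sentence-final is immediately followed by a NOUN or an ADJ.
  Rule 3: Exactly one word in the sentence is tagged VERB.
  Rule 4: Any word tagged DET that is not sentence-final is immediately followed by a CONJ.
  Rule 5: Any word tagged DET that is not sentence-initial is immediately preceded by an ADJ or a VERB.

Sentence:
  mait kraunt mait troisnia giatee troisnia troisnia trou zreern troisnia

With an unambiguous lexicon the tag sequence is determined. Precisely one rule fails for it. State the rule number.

Fixed tagging: VERB NOUN VERB ADJ CONJ ADJ ADJ NOUN NOUN ADJ.
Applying the rules: R1 ✓, R2 ✓, R3 ✗, R4 ✓, R5 ✓.
Only rule 3 fails.

3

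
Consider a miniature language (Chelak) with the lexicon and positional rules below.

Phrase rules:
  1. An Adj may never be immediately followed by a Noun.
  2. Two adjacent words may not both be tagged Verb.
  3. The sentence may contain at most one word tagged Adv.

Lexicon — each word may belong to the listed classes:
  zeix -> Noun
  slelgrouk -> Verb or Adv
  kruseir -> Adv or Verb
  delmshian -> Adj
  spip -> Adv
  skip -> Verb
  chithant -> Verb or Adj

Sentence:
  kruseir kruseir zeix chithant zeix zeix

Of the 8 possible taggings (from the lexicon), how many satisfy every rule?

Candidates per position — 1:kruseir {Adv,Verb}; 2:kruseir {Adv,Verb}; 3:zeix {Noun}; 4:chithant {Verb,Adj}; 5:zeix {Noun}; 6:zeix {Noun}.
There are 8 candidate sequences in total.
The sequences that satisfy every rule: Adv Verb Noun Verb Noun Noun; Verb Adv Noun Verb Noun Noun.
Count = 2.

2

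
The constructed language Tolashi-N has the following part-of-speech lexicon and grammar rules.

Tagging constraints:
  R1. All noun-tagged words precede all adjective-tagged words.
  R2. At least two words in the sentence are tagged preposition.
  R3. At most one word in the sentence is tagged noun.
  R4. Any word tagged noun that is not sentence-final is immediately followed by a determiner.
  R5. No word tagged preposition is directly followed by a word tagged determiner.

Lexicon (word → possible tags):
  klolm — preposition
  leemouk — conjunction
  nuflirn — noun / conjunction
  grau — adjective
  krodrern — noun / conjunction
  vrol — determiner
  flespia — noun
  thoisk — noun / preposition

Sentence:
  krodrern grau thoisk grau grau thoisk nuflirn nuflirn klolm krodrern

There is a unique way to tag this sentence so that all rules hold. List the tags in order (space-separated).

conjunction adjective preposition adjective adjective preposition conjunction conjunction preposition conjunction

Candidates per position — 1:krodrern {noun,conjunction}; 2:grau {adjective}; 3:thoisk {noun,preposition}; 4:grau {adjective}; 5:grau {adjective}; 6:thoisk {noun,preposition}; 7:nuflirn {noun,conjunction}; 8:nuflirn {noun,conjunction}; 9:klolm {preposition}; 10:krodrern {noun,conjunction}.
If word 1 were noun, no tagging could satisfy rule 4; so word 1 is conjunction.
If word 3 were noun, no tagging could satisfy rule 1; so word 3 is preposition.
If word 6 were noun, no tagging could satisfy rule 1; so word 6 is preposition.
If word 7 were noun, no tagging could satisfy rule 1; so word 7 is conjunction.
If word 8 were noun, no tagging could satisfy rule 1; so word 8 is conjunction.
If word 10 were noun, no tagging could satisfy rule 1; so word 10 is conjunction.
The unique satisfying tagging is: conjunction adjective preposition adjective adjective preposition conjunction conjunction preposition conjunction.
Verifying each rule — rule 1 ok; rule 2 ok; rule 3 ok; rule 4 ok; rule 5 ok.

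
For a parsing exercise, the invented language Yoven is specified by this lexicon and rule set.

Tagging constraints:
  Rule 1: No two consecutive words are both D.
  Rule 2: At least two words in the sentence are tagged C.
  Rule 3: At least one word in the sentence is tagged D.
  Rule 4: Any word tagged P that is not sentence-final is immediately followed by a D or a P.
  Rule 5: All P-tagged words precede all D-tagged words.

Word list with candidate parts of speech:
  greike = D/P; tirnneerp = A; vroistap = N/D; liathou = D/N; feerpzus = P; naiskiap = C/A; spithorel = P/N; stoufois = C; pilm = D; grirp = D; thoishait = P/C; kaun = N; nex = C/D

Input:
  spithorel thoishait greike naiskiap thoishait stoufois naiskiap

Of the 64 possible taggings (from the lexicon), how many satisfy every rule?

Candidates per position — 1:spithorel {P,N}; 2:thoishait {P,C}; 3:greike {D,P}; 4:naiskiap {C,A}; 5:thoishait {P,C}; 6:stoufois {C}; 7:naiskiap {C,A}.
There are 64 candidate sequences in total.
Checking each against the rules leaves 12 sequences.
Count = 12.

12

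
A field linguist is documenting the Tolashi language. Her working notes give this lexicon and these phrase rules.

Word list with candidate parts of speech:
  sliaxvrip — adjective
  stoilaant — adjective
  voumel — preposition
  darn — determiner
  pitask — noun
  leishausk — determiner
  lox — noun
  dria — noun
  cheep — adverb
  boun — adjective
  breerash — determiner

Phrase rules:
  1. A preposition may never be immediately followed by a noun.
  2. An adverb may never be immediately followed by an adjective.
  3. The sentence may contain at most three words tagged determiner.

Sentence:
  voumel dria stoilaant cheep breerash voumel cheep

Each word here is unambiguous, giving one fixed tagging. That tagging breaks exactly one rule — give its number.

1

Fixed tagging: preposition noun adjective adverb determiner preposition adverb.
Rule check: R1 ✗, R2 ✓, R3 ✓.
Only rule 1 fails.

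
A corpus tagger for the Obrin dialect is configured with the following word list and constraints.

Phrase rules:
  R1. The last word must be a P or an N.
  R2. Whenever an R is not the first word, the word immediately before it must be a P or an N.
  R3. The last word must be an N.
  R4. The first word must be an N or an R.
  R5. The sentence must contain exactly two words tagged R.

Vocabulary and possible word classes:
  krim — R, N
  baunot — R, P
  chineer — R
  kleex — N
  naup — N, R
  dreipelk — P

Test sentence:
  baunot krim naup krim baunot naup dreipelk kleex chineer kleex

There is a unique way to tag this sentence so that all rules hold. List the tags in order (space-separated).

Candidates per position — 1:baunot {R,P}; 2:krim {R,N}; 3:naup {N,R}; 4:krim {R,N}; 5:baunot {R,P}; 6:naup {N,R}; 7:dreipelk {P}; 8:kleex {N}; 9:chineer {R}; 10:kleex {N}.
If word 1 were P, no tagging could satisfy rule 4; so word 1 is R.
If word 2 were R, no tagging could satisfy rule 2; so word 2 is N.
If word 3 were R, no tagging could satisfy rule 5; so word 3 is N.
If word 4 were R, no tagging could satisfy rule 5; so word 4 is N.
If word 5 were R, no tagging could satisfy rule 5; so word 5 is P.
If word 6 were R, no tagging could satisfy rule 5; so word 6 is N.
The unique satisfying tagging is: R N N N P N P N R N.
Rule-by-rule: rule 1 ✓; rule 2 ✓; rule 3 ✓; rule 4 ✓; rule 5 ✓.

R N N N P N P N R N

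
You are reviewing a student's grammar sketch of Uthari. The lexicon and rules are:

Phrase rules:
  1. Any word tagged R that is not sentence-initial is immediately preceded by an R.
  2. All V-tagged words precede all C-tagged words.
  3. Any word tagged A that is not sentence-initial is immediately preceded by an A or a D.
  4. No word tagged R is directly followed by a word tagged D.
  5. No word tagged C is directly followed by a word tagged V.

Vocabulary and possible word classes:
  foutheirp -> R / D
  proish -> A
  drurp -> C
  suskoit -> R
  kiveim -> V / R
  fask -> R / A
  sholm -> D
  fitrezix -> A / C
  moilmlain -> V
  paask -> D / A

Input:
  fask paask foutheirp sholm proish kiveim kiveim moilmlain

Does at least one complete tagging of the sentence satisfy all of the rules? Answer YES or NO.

Candidates per position — 1:fask {R,A}; 2:paask {D,A}; 3:foutheirp {R,D}; 4:sholm {D}; 5:proish {A}; 6:kiveim {V,R}; 7:kiveim {V,R}; 8:moilmlain {V}.
One satisfying assignment: A D D D A V V V.
Checking: rule 1 satisfied; rule 2 satisfied; rule 3 satisfied; rule 4 satisfied; rule 5 satisfied.

YES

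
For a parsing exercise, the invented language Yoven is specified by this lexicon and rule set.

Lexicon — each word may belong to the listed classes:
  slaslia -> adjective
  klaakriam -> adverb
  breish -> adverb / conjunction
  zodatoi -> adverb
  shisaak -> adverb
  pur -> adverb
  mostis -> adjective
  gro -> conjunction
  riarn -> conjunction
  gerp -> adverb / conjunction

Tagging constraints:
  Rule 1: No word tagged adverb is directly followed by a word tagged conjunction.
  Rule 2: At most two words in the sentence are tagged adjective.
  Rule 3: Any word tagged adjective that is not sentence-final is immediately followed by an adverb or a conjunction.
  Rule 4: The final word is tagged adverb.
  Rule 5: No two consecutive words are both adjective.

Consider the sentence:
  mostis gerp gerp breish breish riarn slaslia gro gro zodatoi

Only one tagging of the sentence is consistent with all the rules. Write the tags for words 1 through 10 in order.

Candidates per position — 1:mostis {adjective}; 2:gerp {adverb,conjunction}; 3:gerp {adverb,conjunction}; 4:breish {adverb,conjunction}; 5:breish {adverb,conjunction}; 6:riarn {conjunction}; 7:slaslia {adjective}; 8:gro {conjunction}; 9:gro {conjunction}; 10:zodatoi {adverb}.
Position 2: adverb is ruled out by rule 1; that leaves conjunction.
Position 3: adverb is ruled out by rule 1; that leaves conjunction.
Position 4: adverb is ruled out by rule 1; that leaves conjunction.
Position 5: adverb is ruled out by rule 1; that leaves conjunction.
So the tagging must be: adjective conjunction conjunction conjunction conjunction conjunction adjective conjunction conjunction adverb.
Verifying each rule — rule 1 satisfied; rule 2 satisfied; rule 3 satisfied; rule 4 satisfied; rule 5 satisfied.

adjective conjunction conjunction conjunction conjunction conjunction adjective conjunction conjunction adverb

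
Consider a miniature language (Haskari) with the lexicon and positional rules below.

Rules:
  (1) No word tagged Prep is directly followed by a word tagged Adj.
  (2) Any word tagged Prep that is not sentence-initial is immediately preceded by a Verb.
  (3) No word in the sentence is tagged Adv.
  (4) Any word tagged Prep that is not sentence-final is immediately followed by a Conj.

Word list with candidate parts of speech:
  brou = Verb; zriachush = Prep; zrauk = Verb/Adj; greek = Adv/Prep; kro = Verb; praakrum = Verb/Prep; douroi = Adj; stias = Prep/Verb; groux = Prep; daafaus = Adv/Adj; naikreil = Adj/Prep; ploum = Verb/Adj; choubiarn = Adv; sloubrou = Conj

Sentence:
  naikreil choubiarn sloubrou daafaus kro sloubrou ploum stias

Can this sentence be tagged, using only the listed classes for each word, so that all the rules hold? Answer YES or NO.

Candidates per position — 1:naikreil {Adj,Prep}; 2:choubiarn {Adv}; 3:sloubrou {Conj}; 4:daafaus {Adv,Adj}; 5:kro {Verb}; 6:sloubrou {Conj}; 7:ploum {Verb,Adj}; 8:stias {Prep,Verb}.
Rule 3 cannot be satisfied by any choice of tags from the lexicon.
So there is no consistent tagging.

NO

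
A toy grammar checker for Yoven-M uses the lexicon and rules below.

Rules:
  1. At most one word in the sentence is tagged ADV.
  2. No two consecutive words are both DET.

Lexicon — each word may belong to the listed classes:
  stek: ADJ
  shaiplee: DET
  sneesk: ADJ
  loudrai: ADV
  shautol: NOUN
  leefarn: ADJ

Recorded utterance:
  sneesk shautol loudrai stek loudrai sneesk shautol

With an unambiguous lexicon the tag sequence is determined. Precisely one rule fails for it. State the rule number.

1

Fixed tagging: ADJ NOUN ADV ADJ ADV ADJ NOUN.
Checking each rule: R1 violated, R2 holds.
Only rule 1 fails.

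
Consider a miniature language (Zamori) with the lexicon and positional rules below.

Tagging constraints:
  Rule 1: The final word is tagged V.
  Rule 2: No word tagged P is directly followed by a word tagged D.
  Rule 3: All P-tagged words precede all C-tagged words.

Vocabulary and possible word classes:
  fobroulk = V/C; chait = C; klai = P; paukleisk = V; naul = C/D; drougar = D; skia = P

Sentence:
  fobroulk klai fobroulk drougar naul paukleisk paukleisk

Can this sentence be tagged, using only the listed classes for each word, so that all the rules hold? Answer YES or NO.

YES

Candidates per position — 1:fobroulk {V,C}; 2:klai {P}; 3:fobroulk {V,C}; 4:drougar {D}; 5:naul {C,D}; 6:paukleisk {V}; 7:paukleisk {V}.
One satisfying assignment: V P V D C V V.
Check: rule 1 ✓; rule 2 ✓; rule 3 ✓.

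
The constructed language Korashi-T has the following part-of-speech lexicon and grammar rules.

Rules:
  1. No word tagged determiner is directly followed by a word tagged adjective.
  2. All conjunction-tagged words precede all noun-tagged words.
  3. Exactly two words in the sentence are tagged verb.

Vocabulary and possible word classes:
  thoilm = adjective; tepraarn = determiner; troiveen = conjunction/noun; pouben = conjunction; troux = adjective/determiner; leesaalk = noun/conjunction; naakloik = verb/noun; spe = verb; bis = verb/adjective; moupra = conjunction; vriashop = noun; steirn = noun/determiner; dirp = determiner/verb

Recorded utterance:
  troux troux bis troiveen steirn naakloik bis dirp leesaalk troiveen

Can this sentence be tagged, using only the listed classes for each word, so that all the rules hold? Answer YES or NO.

Candidates per position — 1:troux {adjective,determiner}; 2:troux {adjective,determiner}; 3:bis {verb,adjective}; 4:troiveen {conjunction,noun}; 5:steirn {noun,determiner}; 6:naakloik {verb,noun}; 7:bis {verb,adjective}; 8:dirp {determiner,verb}; 9:leesaalk {noun,conjunction}; 10:troiveen {conjunction,noun}.
One satisfying assignment: adjective determiner verb conjunction noun verb adjective determiner noun noun.
Check: rule 1 holds; rule 2 holds; rule 3 holds.

YES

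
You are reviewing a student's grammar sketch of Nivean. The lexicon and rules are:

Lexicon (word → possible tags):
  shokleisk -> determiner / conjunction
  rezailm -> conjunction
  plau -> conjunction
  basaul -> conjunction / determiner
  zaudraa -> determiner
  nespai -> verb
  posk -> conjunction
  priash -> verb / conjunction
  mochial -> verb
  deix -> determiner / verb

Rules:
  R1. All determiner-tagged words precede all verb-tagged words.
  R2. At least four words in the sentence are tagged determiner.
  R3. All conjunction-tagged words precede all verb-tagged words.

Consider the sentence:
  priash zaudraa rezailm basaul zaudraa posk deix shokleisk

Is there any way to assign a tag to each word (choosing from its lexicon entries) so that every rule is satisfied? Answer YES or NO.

Candidates per position — 1:priash {verb,conjunction}; 2:zaudraa {determiner}; 3:rezailm {conjunction}; 4:basaul {conjunction,determiner}; 5:zaudraa {determiner}; 6:posk {conjunction}; 7:deix {determiner,verb}; 8:shokleisk {determiner,conjunction}.
One satisfying assignment: conjunction determiner conjunction conjunction determiner conjunction determiner determiner.
Checking: rule 1 satisfied; rule 2 satisfied; rule 3 satisfied.

YES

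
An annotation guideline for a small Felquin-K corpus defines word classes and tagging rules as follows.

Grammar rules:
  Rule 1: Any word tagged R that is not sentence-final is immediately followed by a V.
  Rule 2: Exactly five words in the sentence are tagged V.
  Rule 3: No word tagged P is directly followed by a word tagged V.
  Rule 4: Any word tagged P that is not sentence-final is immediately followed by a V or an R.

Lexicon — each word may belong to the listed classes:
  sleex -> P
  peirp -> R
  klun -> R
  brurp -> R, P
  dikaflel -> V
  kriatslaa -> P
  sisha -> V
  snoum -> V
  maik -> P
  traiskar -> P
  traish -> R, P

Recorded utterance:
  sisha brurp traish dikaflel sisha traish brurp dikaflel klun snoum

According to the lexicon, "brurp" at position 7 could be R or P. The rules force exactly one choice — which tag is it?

Candidates per position — 1:sisha {V}; 2:brurp {R,P}; 3:traish {R,P}; 4:dikaflel {V}; 5:sisha {V}; 6:traish {R,P}; 7:brurp {R,P}; 8:dikaflel {V}; 9:klun {R}; 10:snoum {V}.
At position 2, choosing R makes rule 1 impossible to satisfy; hence P.
At position 3, choosing P makes rule 3 impossible to satisfy; hence R.
At position 6, choosing R makes rule 1 impossible to satisfy; hence P.
At position 7, choosing P makes rule 3 impossible to satisfy; hence R.
The only consistent sequence is: V P R V V P R V R V.
Checking: rule 1 satisfied; rule 2 satisfied; rule 3 satisfied; rule 4 satisfied.

R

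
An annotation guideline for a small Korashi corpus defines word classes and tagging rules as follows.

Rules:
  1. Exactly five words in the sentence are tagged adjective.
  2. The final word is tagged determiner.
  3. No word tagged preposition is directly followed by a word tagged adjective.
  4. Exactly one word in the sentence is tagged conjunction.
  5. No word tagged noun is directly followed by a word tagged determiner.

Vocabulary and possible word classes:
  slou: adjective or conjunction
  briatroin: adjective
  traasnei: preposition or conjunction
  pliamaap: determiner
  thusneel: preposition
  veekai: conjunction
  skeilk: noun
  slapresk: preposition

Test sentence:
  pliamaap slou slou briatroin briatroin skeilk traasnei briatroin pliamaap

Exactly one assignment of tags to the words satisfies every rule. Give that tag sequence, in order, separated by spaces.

Candidates per position — 1:pliamaap {determiner}; 2:slou {adjective,conjunction}; 3:slou {adjective,conjunction}; 4:briatroin {adjective}; 5:briatroin {adjective}; 6:skeilk {noun}; 7:traasnei {preposition,conjunction}; 8:briatroin {adjective}; 9:pliamaap {determiner}.
Word 2 cannot be conjunction — rule 1 would then fail for every completion. It is adjective.
Word 3 cannot be conjunction — rule 1 would then fail for every completion. It is adjective.
Word 7 cannot be preposition — rule 3 would then fail for every completion. It is conjunction.
The unique satisfying tagging is: determiner adjective adjective adjective adjective noun conjunction adjective determiner.
Checking: rule 1 satisfied; rule 2 satisfied; rule 3 satisfied; rule 4 satisfied; rule 5 satisfied.

determiner adjective adjective adjective adjective noun conjunction adjective determiner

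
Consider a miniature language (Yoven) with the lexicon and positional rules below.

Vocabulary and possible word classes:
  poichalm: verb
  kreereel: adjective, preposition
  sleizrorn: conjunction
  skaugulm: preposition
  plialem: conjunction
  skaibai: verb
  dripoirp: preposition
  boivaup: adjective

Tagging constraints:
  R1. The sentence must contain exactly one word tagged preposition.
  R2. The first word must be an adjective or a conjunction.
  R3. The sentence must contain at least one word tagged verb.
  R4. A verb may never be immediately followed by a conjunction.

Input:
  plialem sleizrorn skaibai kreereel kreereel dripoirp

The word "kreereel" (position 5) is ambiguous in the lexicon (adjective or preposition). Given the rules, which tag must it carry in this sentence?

adjective

Candidates per position — 1:plialem {conjunction}; 2:sleizrorn {conjunction}; 3:skaibai {verb}; 4:kreereel {adjective,preposition}; 5:kreereel {adjective,preposition}; 6:dripoirp {preposition}.
Position 4: tagging it preposition would leave rule 1 unsatisfiable, so it must be adjective.
Position 5: tagging it preposition would leave rule 1 unsatisfiable, so it must be adjective.
The unique satisfying tagging is: conjunction conjunction verb adjective adjective preposition.
Check: rule 1 holds; rule 2 holds; rule 3 holds; rule 4 holds.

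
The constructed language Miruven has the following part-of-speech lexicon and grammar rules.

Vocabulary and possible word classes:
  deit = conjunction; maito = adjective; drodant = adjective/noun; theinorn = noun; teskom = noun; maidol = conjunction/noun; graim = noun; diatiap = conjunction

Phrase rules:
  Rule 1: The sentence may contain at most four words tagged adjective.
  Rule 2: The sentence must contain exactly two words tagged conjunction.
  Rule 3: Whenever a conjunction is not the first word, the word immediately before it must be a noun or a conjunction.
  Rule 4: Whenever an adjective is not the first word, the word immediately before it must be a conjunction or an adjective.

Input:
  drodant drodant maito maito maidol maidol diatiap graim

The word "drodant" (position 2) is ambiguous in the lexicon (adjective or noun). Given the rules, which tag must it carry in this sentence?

Candidates per position — 1:drodant {adjective,noun}; 2:drodant {adjective,noun}; 3:maito {adjective}; 4:maito {adjective}; 5:maidol {conjunction,noun}; 6:maidol {conjunction,noun}; 7:diatiap {conjunction}; 8:graim {noun}.
At position 1, choosing noun makes rule 4 impossible to satisfy; hence adjective.
At position 2, choosing noun makes rule 4 impossible to satisfy; hence adjective.
At position 5, choosing conjunction makes rule 3 impossible to satisfy; hence noun.
At position 6, choosing noun makes rule 2 impossible to satisfy; hence conjunction.
The only consistent sequence is: adjective adjective adjective adjective noun conjunction conjunction noun.
Verifying each rule — rule 1 satisfied; rule 2 satisfied; rule 3 satisfied; rule 4 satisfied.

adjective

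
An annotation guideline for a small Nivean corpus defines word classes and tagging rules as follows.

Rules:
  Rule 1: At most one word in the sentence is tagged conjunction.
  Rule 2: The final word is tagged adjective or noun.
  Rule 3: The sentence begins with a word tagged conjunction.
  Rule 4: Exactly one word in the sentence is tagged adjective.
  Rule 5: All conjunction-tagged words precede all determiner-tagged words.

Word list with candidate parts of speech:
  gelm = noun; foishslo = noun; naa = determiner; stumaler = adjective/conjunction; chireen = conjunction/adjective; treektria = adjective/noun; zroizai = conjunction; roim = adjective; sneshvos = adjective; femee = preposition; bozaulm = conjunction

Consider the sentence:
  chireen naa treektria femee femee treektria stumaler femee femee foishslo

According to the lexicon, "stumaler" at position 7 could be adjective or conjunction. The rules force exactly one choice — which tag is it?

adjective

Candidates per position — 1:chireen {conjunction,adjective}; 2:naa {determiner}; 3:treektria {adjective,noun}; 4:femee {preposition}; 5:femee {preposition}; 6:treektria {adjective,noun}; 7:stumaler {adjective,conjunction}; 8:femee {preposition}; 9:femee {preposition}; 10:foishslo {noun}.
If word 1 were adjective, no tagging could satisfy rule 3; so word 1 is conjunction.
If word 7 were conjunction, no tagging could satisfy rule 1; so word 7 is adjective.
If word 3 were adjective, no tagging could satisfy rule 4; so word 3 is noun.
If word 6 were adjective, no tagging could satisfy rule 4; so word 6 is noun.
The only consistent sequence is: conjunction determiner noun preposition preposition noun adjective preposition preposition noun.
Check: rule 1 satisfied; rule 2 satisfied; rule 3 satisfied; rule 4 satisfied; rule 5 satisfied.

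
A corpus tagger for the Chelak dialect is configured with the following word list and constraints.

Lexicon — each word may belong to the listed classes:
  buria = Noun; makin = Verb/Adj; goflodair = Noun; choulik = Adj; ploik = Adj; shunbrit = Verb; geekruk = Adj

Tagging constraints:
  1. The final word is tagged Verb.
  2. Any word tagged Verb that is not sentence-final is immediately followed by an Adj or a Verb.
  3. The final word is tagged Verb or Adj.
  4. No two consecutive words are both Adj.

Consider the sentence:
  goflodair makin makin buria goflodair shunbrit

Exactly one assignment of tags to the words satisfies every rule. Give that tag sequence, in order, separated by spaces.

Noun Verb Adj Noun Noun Verb

Candidates per position — 1:goflodair {Noun}; 2:makin {Verb,Adj}; 3:makin {Verb,Adj}; 4:buria {Noun}; 5:goflodair {Noun}; 6:shunbrit {Verb}.
Position 3: Verb is ruled out by rule 2; that leaves Adj.
Position 2: Adj is ruled out by rule 4; that leaves Verb.
That leaves exactly one tagging: Noun Verb Adj Noun Noun Verb.
Checking: rule 1 satisfied; rule 2 satisfied; rule 3 satisfied; rule 4 satisfied.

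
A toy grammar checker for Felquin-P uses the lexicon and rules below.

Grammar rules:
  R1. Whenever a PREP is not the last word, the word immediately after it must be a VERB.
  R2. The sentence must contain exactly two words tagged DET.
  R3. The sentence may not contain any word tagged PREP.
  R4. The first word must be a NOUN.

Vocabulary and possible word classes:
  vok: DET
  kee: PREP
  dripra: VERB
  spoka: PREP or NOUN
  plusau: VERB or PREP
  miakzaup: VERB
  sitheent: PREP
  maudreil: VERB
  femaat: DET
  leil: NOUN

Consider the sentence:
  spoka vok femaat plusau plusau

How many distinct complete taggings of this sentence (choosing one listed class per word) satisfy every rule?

1

Candidates per position — 1:spoka {PREP,NOUN}; 2:vok {DET}; 3:femaat {DET}; 4:plusau {VERB,PREP}; 5:plusau {VERB,PREP}.
There are 8 candidate sequences in total.
The sequences that satisfy every rule: NOUN DET DET VERB VERB.
Count = 1.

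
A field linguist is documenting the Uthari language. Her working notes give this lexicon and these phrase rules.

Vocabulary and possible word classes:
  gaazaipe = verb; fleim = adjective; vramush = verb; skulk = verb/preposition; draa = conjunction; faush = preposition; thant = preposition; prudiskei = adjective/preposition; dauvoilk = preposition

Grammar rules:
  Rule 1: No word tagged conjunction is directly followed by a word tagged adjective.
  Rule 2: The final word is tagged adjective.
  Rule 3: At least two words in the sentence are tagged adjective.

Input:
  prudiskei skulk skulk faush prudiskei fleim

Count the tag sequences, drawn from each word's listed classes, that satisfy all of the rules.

12

Candidates per position — 1:prudiskei {adjective,preposition}; 2:skulk {verb,preposition}; 3:skulk {verb,preposition}; 4:faush {preposition}; 5:prudiskei {adjective,preposition}; 6:fleim {adjective}.
There are 16 candidate sequences in total.
Checking each against the rules leaves 12 sequences.
Count = 12.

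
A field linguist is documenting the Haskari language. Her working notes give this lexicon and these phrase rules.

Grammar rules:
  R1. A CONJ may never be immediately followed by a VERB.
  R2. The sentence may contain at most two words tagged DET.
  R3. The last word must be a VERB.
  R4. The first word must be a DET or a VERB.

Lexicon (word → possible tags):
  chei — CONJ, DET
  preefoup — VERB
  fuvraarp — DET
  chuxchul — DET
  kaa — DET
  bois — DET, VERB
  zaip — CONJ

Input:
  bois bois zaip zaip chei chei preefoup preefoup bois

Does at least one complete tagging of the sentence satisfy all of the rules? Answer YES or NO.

Candidates per position — 1:bois {DET,VERB}; 2:bois {DET,VERB}; 3:zaip {CONJ}; 4:zaip {CONJ}; 5:chei {CONJ,DET}; 6:chei {CONJ,DET}; 7:preefoup {VERB}; 8:preefoup {VERB}; 9:bois {DET,VERB}.
One satisfying assignment: VERB DET CONJ CONJ CONJ DET VERB VERB VERB.
Verifying each rule — rule 1 holds; rule 2 holds; rule 3 holds; rule 4 holds.

YES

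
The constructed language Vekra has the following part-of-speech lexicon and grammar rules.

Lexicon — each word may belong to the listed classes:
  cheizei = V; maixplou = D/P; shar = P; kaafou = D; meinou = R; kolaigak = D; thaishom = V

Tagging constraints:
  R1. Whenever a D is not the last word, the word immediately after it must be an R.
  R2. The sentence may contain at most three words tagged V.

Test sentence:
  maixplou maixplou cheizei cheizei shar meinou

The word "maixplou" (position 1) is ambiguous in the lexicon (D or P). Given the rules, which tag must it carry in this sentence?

P

Candidates per position — 1:maixplou {D,P}; 2:maixplou {D,P}; 3:cheizei {V}; 4:cheizei {V}; 5:shar {P}; 6:meinou {R}.
Position 1: D is ruled out by rule 1; that leaves P.
Position 2: D is ruled out by rule 1; that leaves P.
That leaves exactly one tagging: P P V V P R.
Check: rule 1 ✓; rule 2 ✓.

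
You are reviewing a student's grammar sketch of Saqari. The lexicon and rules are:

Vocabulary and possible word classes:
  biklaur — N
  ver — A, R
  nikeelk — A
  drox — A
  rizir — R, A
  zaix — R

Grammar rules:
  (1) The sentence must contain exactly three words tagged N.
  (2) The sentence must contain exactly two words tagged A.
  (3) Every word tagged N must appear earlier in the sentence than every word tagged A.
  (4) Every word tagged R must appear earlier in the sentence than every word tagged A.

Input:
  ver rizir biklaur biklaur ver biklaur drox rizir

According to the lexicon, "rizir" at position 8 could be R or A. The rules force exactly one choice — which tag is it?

Candidates per position — 1:ver {A,R}; 2:rizir {R,A}; 3:biklaur {N}; 4:biklaur {N}; 5:ver {A,R}; 6:biklaur {N}; 7:drox {A}; 8:rizir {R,A}.
At position 1, choosing A makes rule 3 impossible to satisfy; hence R.
At position 2, choosing A makes rule 3 impossible to satisfy; hence R.
At position 5, choosing A makes rule 3 impossible to satisfy; hence R.
At position 8, choosing R makes rule 2 impossible to satisfy; hence A.
So the tagging must be: R R N N R N A A.
Rule-by-rule: rule 1 ok; rule 2 ok; rule 3 ok; rule 4 ok.

A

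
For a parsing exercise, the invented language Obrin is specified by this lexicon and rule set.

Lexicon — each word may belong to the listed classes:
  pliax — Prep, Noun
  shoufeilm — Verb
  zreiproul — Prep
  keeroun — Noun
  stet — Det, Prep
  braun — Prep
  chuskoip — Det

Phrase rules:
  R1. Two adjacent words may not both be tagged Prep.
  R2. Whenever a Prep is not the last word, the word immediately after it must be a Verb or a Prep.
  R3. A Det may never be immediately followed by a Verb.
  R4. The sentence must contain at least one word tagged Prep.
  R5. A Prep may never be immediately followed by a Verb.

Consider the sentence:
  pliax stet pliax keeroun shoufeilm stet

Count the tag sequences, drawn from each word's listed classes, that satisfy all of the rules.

Candidates per position — 1:pliax {Prep,Noun}; 2:stet {Det,Prep}; 3:pliax {Prep,Noun}; 4:keeroun {Noun}; 5:shoufeilm {Verb}; 6:stet {Det,Prep}.
There are 16 candidate sequences in total.
The sequences that satisfy every rule: Noun Det Noun Noun Verb Prep.
Count = 1.

1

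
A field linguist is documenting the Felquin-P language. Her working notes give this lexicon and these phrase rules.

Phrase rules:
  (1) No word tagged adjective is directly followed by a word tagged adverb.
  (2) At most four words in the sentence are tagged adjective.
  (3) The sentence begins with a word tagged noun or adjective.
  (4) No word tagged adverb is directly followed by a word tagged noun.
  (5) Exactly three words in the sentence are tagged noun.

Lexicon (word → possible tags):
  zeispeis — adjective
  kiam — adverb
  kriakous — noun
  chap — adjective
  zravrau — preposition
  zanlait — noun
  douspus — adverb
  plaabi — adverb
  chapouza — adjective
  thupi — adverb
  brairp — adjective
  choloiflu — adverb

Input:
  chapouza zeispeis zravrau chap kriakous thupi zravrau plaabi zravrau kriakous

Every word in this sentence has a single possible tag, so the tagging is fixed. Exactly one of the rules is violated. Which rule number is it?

5

Fixed tagging: adjective adjective preposition adjective noun adverb preposition adverb preposition noun.
Checking each rule: R1 pass, R2 pass, R3 pass, R4 pass, R5 fail.
Only rule 5 fails.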